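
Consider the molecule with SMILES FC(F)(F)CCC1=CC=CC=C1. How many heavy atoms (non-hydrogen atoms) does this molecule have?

12

Every atom symbol written in the SMILES (organic subset) is one heavy atom; implicit H are not written.
Heavy atoms by element → C:9, F:3.
Total: 12.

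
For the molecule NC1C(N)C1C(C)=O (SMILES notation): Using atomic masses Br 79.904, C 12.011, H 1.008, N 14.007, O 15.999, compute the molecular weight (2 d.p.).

First, the molecular formula is C5H10N2O (counting implicit H from valence).
  C: 5 × 12.011 = 60.055
  H: 10 × 1.008 = 10.080
  N: 2 × 14.007 = 28.014
  O: 1 × 15.999 = 15.999
Sum: 5×12.011 + 10×1.008 + 2×14.007 + 1×15.999 = 114.148 → 114.15 g/mol.

114.15 g/mol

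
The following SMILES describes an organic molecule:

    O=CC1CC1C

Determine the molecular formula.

C5H8O

Walk through each heavy atom and fill implicit hydrogens from standard valence (C 4, N 3, O 2, S 2, halogen 1):
  atom 1: O, bond orders sum to 2 (valence 2) → 0 H
  atom 2: C, bond orders sum to 3 (valence 4) → 1 H
  atom 3: C, bond orders sum to 3 (valence 4) → 1 H
  atom 4: C, bond orders sum to 2 (valence 4) → 2 H
  atom 5: C, bond orders sum to 3 (valence 4) → 1 H
  atom 6: C, bond orders sum to 1 (valence 4) → 3 H
Totals → C:5, H:8, O:1.
In Hill order: C5H8O.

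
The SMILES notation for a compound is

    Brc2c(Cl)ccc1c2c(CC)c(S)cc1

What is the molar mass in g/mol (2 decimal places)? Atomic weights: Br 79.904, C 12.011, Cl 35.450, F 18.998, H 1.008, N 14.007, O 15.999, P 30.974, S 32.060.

301.63 g/mol

First, the molecular formula is C12H10BrClS (counting implicit H from valence).
  Br: 1 × 79.904 = 79.904
  C: 12 × 12.011 = 144.132
  Cl: 1 × 35.450 = 35.450
  H: 10 × 1.008 = 10.080
  S: 1 × 32.060 = 32.060
Sum: 1×79.904 + 12×12.011 + 1×35.450 + 10×1.008 + 1×32.060 = 301.626 → 301.63 g/mol.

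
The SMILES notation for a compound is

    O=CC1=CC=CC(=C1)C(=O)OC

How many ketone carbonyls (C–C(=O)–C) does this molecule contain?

Scan the SMILES for the ketone motif — none present.
Groups that are present: 1 aldehyde, 1 ester.

0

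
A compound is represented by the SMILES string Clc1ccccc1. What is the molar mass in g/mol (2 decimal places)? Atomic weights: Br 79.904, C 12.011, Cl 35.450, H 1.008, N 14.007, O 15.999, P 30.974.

First, the molecular formula is C6H5Cl (counting implicit H from valence).
  C: 6 × 12.011 = 72.066
  Cl: 1 × 35.450 = 35.450
  H: 5 × 1.008 = 5.040
Sum: 6×12.011 + 1×35.450 + 5×1.008 = 112.556 → 112.56 g/mol.

112.56 g/mol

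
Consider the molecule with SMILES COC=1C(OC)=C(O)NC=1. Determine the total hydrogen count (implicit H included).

9

Walk through each heavy atom and fill implicit hydrogens from standard valence (C 4, N 3, O 2, S 2, halogen 1):
  atom 1: C, bond orders sum to 1 (valence 4) → 3 H
  atom 2: O, bond orders sum to 2 (valence 2) → 0 H
  atom 3: C, bond orders sum to 4 (valence 4) → 0 H
  atom 4: C, bond orders sum to 4 (valence 4) → 0 H
  atom 5: O, bond orders sum to 2 (valence 2) → 0 H
  atom 6: C, bond orders sum to 1 (valence 4) → 3 H
  atom 7: C, bond orders sum to 4 (valence 4) → 0 H
  atom 8: O, bond orders sum to 1 (valence 2) → 1 H
  atom 9: N, bond orders sum to 2 (valence 3) → 1 H
  atom 10: C, bond orders sum to 3 (valence 4) → 1 H
Total hydrogens: 9.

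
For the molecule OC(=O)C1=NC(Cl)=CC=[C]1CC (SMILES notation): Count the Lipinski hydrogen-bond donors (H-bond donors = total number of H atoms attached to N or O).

1

Donors: find every N or O and count the H atoms it carries.
  atom 1 (O): bond orders sum to 1 → 1 H
  atom 3 (O): bond orders sum to 2 → 0 H
  atom 5 (N): bond orders sum to 3 → 0 H
Lipinski HBD = 1.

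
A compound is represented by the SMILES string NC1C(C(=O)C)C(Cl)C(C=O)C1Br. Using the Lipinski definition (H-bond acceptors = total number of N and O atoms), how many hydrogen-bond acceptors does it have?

N atoms: 1; O atoms: 2.
Lipinski HBA = 1 + 2 = 3.

3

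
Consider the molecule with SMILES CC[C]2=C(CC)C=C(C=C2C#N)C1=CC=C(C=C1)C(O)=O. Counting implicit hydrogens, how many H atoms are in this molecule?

Walk through each heavy atom and fill implicit hydrogens from standard valence (C 4, N 3, O 2, S 2, halogen 1):
  atom 1: C, bond orders sum to 1 (valence 4) → 3 H
  atom 2: C, bond orders sum to 2 (valence 4) → 2 H
  atom 3: C with explicit H count 0
  atom 4: C, bond orders sum to 4 (valence 4) → 0 H
  atom 5: C, bond orders sum to 2 (valence 4) → 2 H
  atom 6: C, bond orders sum to 1 (valence 4) → 3 H
  atom 7: C, bond orders sum to 3 (valence 4) → 1 H
  atom 8: C, bond orders sum to 4 (valence 4) → 0 H
  atom 9: C, bond orders sum to 3 (valence 4) → 1 H
  atom 10: C, bond orders sum to 4 (valence 4) → 0 H
  atom 11: C, bond orders sum to 4 (valence 4) → 0 H
  atom 12: N, bond orders sum to 3 (valence 3) → 0 H
  atom 13: C, bond orders sum to 4 (valence 4) → 0 H
  atom 14: C, bond orders sum to 3 (valence 4) → 1 H
  atom 15: C, bond orders sum to 3 (valence 4) → 1 H
  atom 16: C, bond orders sum to 4 (valence 4) → 0 H
  atom 17: C, bond orders sum to 3 (valence 4) → 1 H
  atom 18: C, bond orders sum to 3 (valence 4) → 1 H
  atom 19: C, bond orders sum to 4 (valence 4) → 0 H
  atom 20: O, bond orders sum to 1 (valence 2) → 1 H
  atom 21: O, bond orders sum to 2 (valence 2) → 0 H
Total hydrogens: 17.

17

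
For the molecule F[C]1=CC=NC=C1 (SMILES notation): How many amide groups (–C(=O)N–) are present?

0

Scan the SMILES for the amide motif — none present.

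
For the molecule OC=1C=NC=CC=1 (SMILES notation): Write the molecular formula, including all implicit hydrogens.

Walk through each heavy atom and fill implicit hydrogens from standard valence (C 4, N 3, O 2, S 2, halogen 1):
  atom 1: O, bond orders sum to 1 (valence 2) → 1 H
  atom 2: C, bond orders sum to 4 (valence 4) → 0 H
  atom 3: C, bond orders sum to 3 (valence 4) → 1 H
  atom 4: N, bond orders sum to 3 (valence 3) → 0 H
  atom 5: C, bond orders sum to 3 (valence 4) → 1 H
  atom 6: C, bond orders sum to 3 (valence 4) → 1 H
  atom 7: C, bond orders sum to 3 (valence 4) → 1 H
Totals → C:5, H:5, N:1, O:1.
In Hill order: C5H5NO.

C5H5NO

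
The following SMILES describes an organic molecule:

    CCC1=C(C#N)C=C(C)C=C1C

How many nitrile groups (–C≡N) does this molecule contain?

1

The nitrile motif appears at heavy-atom position 5 in the SMILES.
Nitrile count: 1.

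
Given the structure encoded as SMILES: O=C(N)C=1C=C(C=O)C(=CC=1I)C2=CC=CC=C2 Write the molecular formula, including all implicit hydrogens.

C14H10INO2

Walk through each heavy atom and fill implicit hydrogens from standard valence (C 4, N 3, O 2, S 2, halogen 1):
  atom 1: O, bond orders sum to 2 (valence 2) → 0 H
  atom 2: C, bond orders sum to 4 (valence 4) → 0 H
  atom 3: N, bond orders sum to 1 (valence 3) → 2 H
  atom 4: C, bond orders sum to 4 (valence 4) → 0 H
  atom 5: C, bond orders sum to 3 (valence 4) → 1 H
  atom 6: C, bond orders sum to 4 (valence 4) → 0 H
  atom 7: C, bond orders sum to 3 (valence 4) → 1 H
  atom 8: O, bond orders sum to 2 (valence 2) → 0 H
  atom 9: C, bond orders sum to 4 (valence 4) → 0 H
  atom 10: C, bond orders sum to 3 (valence 4) → 1 H
  atom 11: C, bond orders sum to 4 (valence 4) → 0 H
  atom 12: I (halogen, monovalent) → 0 H
  atom 13: C, bond orders sum to 4 (valence 4) → 0 H
  atom 14: C, bond orders sum to 3 (valence 4) → 1 H
  atom 15: C, bond orders sum to 3 (valence 4) → 1 H
  atom 16: C, bond orders sum to 3 (valence 4) → 1 H
  atom 17: C, bond orders sum to 3 (valence 4) → 1 H
  atom 18: C, bond orders sum to 3 (valence 4) → 1 H
Totals → C:14, H:10, I:1, N:1, O:2.
In Hill order: C14H10INO2.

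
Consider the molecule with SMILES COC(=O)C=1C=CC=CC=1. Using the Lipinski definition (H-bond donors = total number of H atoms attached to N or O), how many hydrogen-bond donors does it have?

Donors: find every N or O and count the H atoms it carries.
  atom 2 (O): bond orders sum to 2 → 0 H
  atom 4 (O): bond orders sum to 2 → 0 H
Lipinski HBD = 0.

0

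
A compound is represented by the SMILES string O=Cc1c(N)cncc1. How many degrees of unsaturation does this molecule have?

5

Molecular formula: C6H6N2O.
DoU = (2C + 2 + N − H − X) / 2, where X is the halogen count and O/S are ignored.
    = (2·6 + 2 + 2 − 6 − 0) / 2 = 10 / 2 = 5.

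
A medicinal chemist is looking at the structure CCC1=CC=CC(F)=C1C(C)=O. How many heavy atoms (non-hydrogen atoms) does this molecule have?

12

Every atom symbol written in the SMILES (organic subset) is one heavy atom; implicit H are not written.
Heavy atoms by element → C:10, F:1, O:1.
Total: 12.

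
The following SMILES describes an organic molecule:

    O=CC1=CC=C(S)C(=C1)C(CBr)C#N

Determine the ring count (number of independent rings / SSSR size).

In SMILES, each pair of matching ring-closure digits denotes one ring-closing bond; the number of such bonds equals the number of independent rings.
Ring-closure bonds here: 1.

1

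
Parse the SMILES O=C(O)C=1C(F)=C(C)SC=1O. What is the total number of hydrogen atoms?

5

Walk through each heavy atom and fill implicit hydrogens from standard valence (C 4, N 3, O 2, S 2, halogen 1):
  atom 1: O, bond orders sum to 2 (valence 2) → 0 H
  atom 2: C, bond orders sum to 4 (valence 4) → 0 H
  atom 3: O, bond orders sum to 1 (valence 2) → 1 H
  atom 4: C, bond orders sum to 4 (valence 4) → 0 H
  atom 5: C, bond orders sum to 4 (valence 4) → 0 H
  atom 6: F (halogen, monovalent) → 0 H
  atom 7: C, bond orders sum to 4 (valence 4) → 0 H
  atom 8: C, bond orders sum to 1 (valence 4) → 3 H
  atom 9: S, bond orders sum to 2 (valence 2) → 0 H
  atom 10: C, bond orders sum to 4 (valence 4) → 0 H
  atom 11: O, bond orders sum to 1 (valence 2) → 1 H
Total hydrogens: 5.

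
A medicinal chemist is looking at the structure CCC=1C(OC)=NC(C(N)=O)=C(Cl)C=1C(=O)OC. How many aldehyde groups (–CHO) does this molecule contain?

0

Scan the SMILES for the aldehyde motif — none present.
Groups that are present: 1 amide, 1 ester, 1 ether.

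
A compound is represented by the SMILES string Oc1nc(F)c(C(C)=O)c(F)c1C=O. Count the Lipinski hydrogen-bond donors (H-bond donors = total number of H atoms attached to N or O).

1

Donors: find every N or O and count the H atoms it carries.
  atom 1 (O): bond orders sum to 1 → 1 H
  atom 3 (N): bond orders sum to 3 → 0 H
  atom 9 (O): bond orders sum to 2 → 0 H
  atom 14 (O): bond orders sum to 2 → 0 H
Lipinski HBD = 1.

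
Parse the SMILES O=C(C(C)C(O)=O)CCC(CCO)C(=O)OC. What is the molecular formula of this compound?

Walk through each heavy atom and fill implicit hydrogens from standard valence (C 4, N 3, O 2, S 2, halogen 1):
  atom 1: O, bond orders sum to 2 (valence 2) → 0 H
  atom 2: C, bond orders sum to 4 (valence 4) → 0 H
  atom 3: C, bond orders sum to 3 (valence 4) → 1 H
  atom 4: C, bond orders sum to 1 (valence 4) → 3 H
  atom 5: C, bond orders sum to 4 (valence 4) → 0 H
  atom 6: O, bond orders sum to 1 (valence 2) → 1 H
  atom 7: O, bond orders sum to 2 (valence 2) → 0 H
  atom 8: C, bond orders sum to 2 (valence 4) → 2 H
  atom 9: C, bond orders sum to 2 (valence 4) → 2 H
  atom 10: C, bond orders sum to 3 (valence 4) → 1 H
  atom 11: C, bond orders sum to 2 (valence 4) → 2 H
  atom 12: C, bond orders sum to 2 (valence 4) → 2 H
  atom 13: O, bond orders sum to 1 (valence 2) → 1 H
  atom 14: C, bond orders sum to 4 (valence 4) → 0 H
  atom 15: O, bond orders sum to 2 (valence 2) → 0 H
  atom 16: O, bond orders sum to 2 (valence 2) → 0 H
  atom 17: C, bond orders sum to 1 (valence 4) → 3 H
Totals → C:11, H:18, O:6.

C11H18O6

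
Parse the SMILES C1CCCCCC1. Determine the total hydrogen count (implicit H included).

Walk through each heavy atom and fill implicit hydrogens from standard valence (C 4, N 3, O 2, S 2, halogen 1):
  atom 1: C, bond orders sum to 2 (valence 4) → 2 H
  atom 2: C, bond orders sum to 2 (valence 4) → 2 H
  atom 3: C, bond orders sum to 2 (valence 4) → 2 H
  atom 4: C, bond orders sum to 2 (valence 4) → 2 H
  atom 5: C, bond orders sum to 2 (valence 4) → 2 H
  atom 6: C, bond orders sum to 2 (valence 4) → 2 H
  atom 7: C, bond orders sum to 2 (valence 4) → 2 H
Total hydrogens: 14.

14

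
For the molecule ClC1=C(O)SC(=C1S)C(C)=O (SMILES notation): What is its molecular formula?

Walk through each heavy atom and fill implicit hydrogens from standard valence (C 4, N 3, O 2, S 2, halogen 1):
  atom 1: Cl (halogen, monovalent) → 0 H
  atom 2: C, bond orders sum to 4 (valence 4) → 0 H
  atom 3: C, bond orders sum to 4 (valence 4) → 0 H
  atom 4: O, bond orders sum to 1 (valence 2) → 1 H
  atom 5: S, bond orders sum to 2 (valence 2) → 0 H
  atom 6: C, bond orders sum to 4 (valence 4) → 0 H
  atom 7: C, bond orders sum to 4 (valence 4) → 0 H
  atom 8: S, bond orders sum to 1 (valence 2) → 1 H
  atom 9: C, bond orders sum to 4 (valence 4) → 0 H
  atom 10: C, bond orders sum to 1 (valence 4) → 3 H
  atom 11: O, bond orders sum to 2 (valence 2) → 0 H
Totals → C:6, H:5, Cl:1, O:2, S:2.
In Hill order: C6H5ClO2S2.

C6H5ClO2S2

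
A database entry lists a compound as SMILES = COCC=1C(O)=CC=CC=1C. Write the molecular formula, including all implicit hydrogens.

Walk through each heavy atom and fill implicit hydrogens from standard valence (C 4, N 3, O 2, S 2, halogen 1):
  atom 1: C, bond orders sum to 1 (valence 4) → 3 H
  atom 2: O, bond orders sum to 2 (valence 2) → 0 H
  atom 3: C, bond orders sum to 2 (valence 4) → 2 H
  atom 4: C, bond orders sum to 4 (valence 4) → 0 H
  atom 5: C, bond orders sum to 4 (valence 4) → 0 H
  atom 6: O, bond orders sum to 1 (valence 2) → 1 H
  atom 7: C, bond orders sum to 3 (valence 4) → 1 H
  atom 8: C, bond orders sum to 3 (valence 4) → 1 H
  atom 9: C, bond orders sum to 3 (valence 4) → 1 H
  atom 10: C, bond orders sum to 4 (valence 4) → 0 H
  atom 11: C, bond orders sum to 1 (valence 4) → 3 H
Totals → C:9, H:12, O:2.

C9H12O2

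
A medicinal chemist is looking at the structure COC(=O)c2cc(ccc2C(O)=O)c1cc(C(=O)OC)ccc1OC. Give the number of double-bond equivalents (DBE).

11

Molecular formula: C18H16O7.
DoU = (2C + 2 + N − H − X) / 2, where X is the halogen count and O/S are ignored.
    = (2·18 + 2 + 0 − 16 − 0) / 2 = 22 / 2 = 11.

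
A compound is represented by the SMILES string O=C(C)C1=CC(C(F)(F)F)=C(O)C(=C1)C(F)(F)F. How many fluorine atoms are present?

6

Scan the SMILES for F atoms (remember two-letter symbols like Cl and Br are single atoms).
Fluorine count: 6.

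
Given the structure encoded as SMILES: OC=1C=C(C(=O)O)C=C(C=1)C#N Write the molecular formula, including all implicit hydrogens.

Walk through each heavy atom and fill implicit hydrogens from standard valence (C 4, N 3, O 2, S 2, halogen 1):
  atom 1: O, bond orders sum to 1 (valence 2) → 1 H
  atom 2: C, bond orders sum to 4 (valence 4) → 0 H
  atom 3: C, bond orders sum to 3 (valence 4) → 1 H
  atom 4: C, bond orders sum to 4 (valence 4) → 0 H
  atom 5: C, bond orders sum to 4 (valence 4) → 0 H
  atom 6: O, bond orders sum to 2 (valence 2) → 0 H
  atom 7: O, bond orders sum to 1 (valence 2) → 1 H
  atom 8: C, bond orders sum to 3 (valence 4) → 1 H
  atom 9: C, bond orders sum to 4 (valence 4) → 0 H
  atom 10: C, bond orders sum to 3 (valence 4) → 1 H
  atom 11: C, bond orders sum to 4 (valence 4) → 0 H
  atom 12: N, bond orders sum to 3 (valence 3) → 0 H
Totals → C:8, H:5, N:1, O:3.

C8H5NO3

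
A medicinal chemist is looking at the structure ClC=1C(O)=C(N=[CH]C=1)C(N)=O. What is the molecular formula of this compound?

C6H5ClN2O2

Walk through each heavy atom and fill implicit hydrogens from standard valence (C 4, N 3, O 2, S 2, halogen 1):
  atom 1: Cl (halogen, monovalent) → 0 H
  atom 2: C, bond orders sum to 4 (valence 4) → 0 H
  atom 3: C, bond orders sum to 4 (valence 4) → 0 H
  atom 4: O, bond orders sum to 1 (valence 2) → 1 H
  atom 5: C, bond orders sum to 4 (valence 4) → 0 H
  atom 6: N, bond orders sum to 3 (valence 3) → 0 H
  atom 7: C with explicit H count 1
  atom 8: C, bond orders sum to 3 (valence 4) → 1 H
  atom 9: C, bond orders sum to 4 (valence 4) → 0 H
  atom 10: N, bond orders sum to 1 (valence 3) → 2 H
  atom 11: O, bond orders sum to 2 (valence 2) → 0 H
Totals → C:6, H:5, Cl:1, N:2, O:2.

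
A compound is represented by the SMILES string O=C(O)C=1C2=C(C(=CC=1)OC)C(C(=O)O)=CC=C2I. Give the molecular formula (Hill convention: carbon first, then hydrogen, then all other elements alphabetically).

Walk through each heavy atom and fill implicit hydrogens from standard valence (C 4, N 3, O 2, S 2, halogen 1):
  atom 1: O, bond orders sum to 2 (valence 2) → 0 H
  atom 2: C, bond orders sum to 4 (valence 4) → 0 H
  atom 3: O, bond orders sum to 1 (valence 2) → 1 H
  atom 4: C, bond orders sum to 4 (valence 4) → 0 H
  atom 5: C, bond orders sum to 4 (valence 4) → 0 H
  atom 6: C, bond orders sum to 4 (valence 4) → 0 H
  atom 7: C, bond orders sum to 4 (valence 4) → 0 H
  atom 8: C, bond orders sum to 3 (valence 4) → 1 H
  atom 9: C, bond orders sum to 3 (valence 4) → 1 H
  atom 10: O, bond orders sum to 2 (valence 2) → 0 H
  atom 11: C, bond orders sum to 1 (valence 4) → 3 H
  atom 12: C, bond orders sum to 4 (valence 4) → 0 H
  atom 13: C, bond orders sum to 4 (valence 4) → 0 H
  atom 14: O, bond orders sum to 2 (valence 2) → 0 H
  atom 15: O, bond orders sum to 1 (valence 2) → 1 H
  atom 16: C, bond orders sum to 3 (valence 4) → 1 H
  atom 17: C, bond orders sum to 3 (valence 4) → 1 H
  atom 18: C, bond orders sum to 4 (valence 4) → 0 H
  atom 19: I (halogen, monovalent) → 0 H
Totals → C:13, H:9, I:1, O:5.

C13H9IO5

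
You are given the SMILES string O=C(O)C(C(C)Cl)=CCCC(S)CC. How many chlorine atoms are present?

1

Scan the SMILES for Cl atoms (remember two-letter symbols like Cl and Br are single atoms).
Chlorine count: 1.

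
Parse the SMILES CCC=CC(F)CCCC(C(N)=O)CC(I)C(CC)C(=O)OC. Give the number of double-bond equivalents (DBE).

Degree of unsaturation = (number of rings) + (number of π bonds).
Ring closures in the SMILES: 0.
π bonds: 3 double bonds (each 1 DoU) → 3 DoU from unsaturation.
Total DoU = 0 + 3 = 3.

3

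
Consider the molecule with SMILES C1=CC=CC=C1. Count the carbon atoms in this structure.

Count every carbon token in the SMILES (each C, including those in ring-closure positions and inside branches).
Carbon count: 6.

6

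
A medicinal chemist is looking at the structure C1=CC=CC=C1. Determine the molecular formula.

C6H6

Walk through each heavy atom and fill implicit hydrogens from standard valence (C 4, N 3, O 2, S 2, halogen 1):
  atom 1: C, bond orders sum to 3 (valence 4) → 1 H
  atom 2: C, bond orders sum to 3 (valence 4) → 1 H
  atom 3: C, bond orders sum to 3 (valence 4) → 1 H
  atom 4: C, bond orders sum to 3 (valence 4) → 1 H
  atom 5: C, bond orders sum to 3 (valence 4) → 1 H
  atom 6: C, bond orders sum to 3 (valence 4) → 1 H
Totals → C:6, H:6.
In Hill order: C6H6.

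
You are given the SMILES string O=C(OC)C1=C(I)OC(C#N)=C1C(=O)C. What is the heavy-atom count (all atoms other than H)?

15

Every atom symbol written in the SMILES (organic subset) is one heavy atom; implicit H are not written.
Heavy atoms by element → C:9, I:1, N:1, O:4.
Total: 15.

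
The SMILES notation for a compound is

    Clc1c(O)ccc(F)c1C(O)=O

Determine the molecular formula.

Walk through each heavy atom and fill implicit hydrogens from standard valence (C 4, N 3, O 2, S 2, halogen 1); for lowercase aromatic atoms, an aromatic c carries 1 H when it has two neighbours and 0 H with three, and aromatic n carries 0 H:
  atom 1: Cl (halogen, monovalent) → 0 H
  atom 2: aromatic c, 3 neighbours → 0 H
  atom 3: aromatic c, 3 neighbours → 0 H
  atom 4: O, bond orders sum to 1 (valence 2) → 1 H
  atom 5: aromatic c, 2 neighbours → 1 H
  atom 6: aromatic c, 2 neighbours → 1 H
  atom 7: aromatic c, 3 neighbours → 0 H
  atom 8: F (halogen, monovalent) → 0 H
  atom 9: aromatic c, 3 neighbours → 0 H
  atom 10: C, bond orders sum to 4 (valence 4) → 0 H
  atom 11: O, bond orders sum to 1 (valence 2) → 1 H
  atom 12: O, bond orders sum to 2 (valence 2) → 0 H
Totals → C:7, H:4, Cl:1, F:1, O:3.

C7H4ClFO3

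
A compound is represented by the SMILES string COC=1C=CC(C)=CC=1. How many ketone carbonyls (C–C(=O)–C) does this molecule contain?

0

Scan the SMILES for the ketone motif — none present.
Groups that are present: 1 ether.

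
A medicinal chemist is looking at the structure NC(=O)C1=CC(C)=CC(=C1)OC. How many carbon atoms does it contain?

Count every carbon token in the SMILES (each C, including those in ring-closure positions and inside branches).
Carbon count: 9.

9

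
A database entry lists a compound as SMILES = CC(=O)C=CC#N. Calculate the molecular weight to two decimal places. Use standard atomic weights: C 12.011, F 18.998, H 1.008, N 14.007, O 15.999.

First, the molecular formula is C5H5NO (counting implicit H from valence).
  C: 5 × 12.011 = 60.055
  H: 5 × 1.008 = 5.040
  N: 1 × 14.007 = 14.007
  O: 1 × 15.999 = 15.999
Sum: 5×12.011 + 5×1.008 + 1×14.007 + 1×15.999 = 95.101 → 95.10 g/mol.

95.10 g/mol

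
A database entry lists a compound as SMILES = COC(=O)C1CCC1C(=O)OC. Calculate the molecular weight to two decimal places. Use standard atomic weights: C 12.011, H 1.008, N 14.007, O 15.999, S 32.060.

172.18 g/mol

First, the molecular formula is C8H12O4 (counting implicit H from valence).
  C: 8 × 12.011 = 96.088
  H: 12 × 1.008 = 12.096
  O: 4 × 15.999 = 63.996
Sum: 8×12.011 + 12×1.008 + 4×15.999 = 172.180 → 172.18 g/mol.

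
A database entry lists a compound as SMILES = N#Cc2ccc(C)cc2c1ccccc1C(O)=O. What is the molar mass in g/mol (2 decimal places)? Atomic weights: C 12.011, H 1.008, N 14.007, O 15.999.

First, the molecular formula is C15H11NO2 (counting implicit H from valence).
  C: 15 × 12.011 = 180.165
  H: 11 × 1.008 = 11.088
  N: 1 × 14.007 = 14.007
  O: 2 × 15.999 = 31.998
Sum: 15×12.011 + 11×1.008 + 1×14.007 + 2×15.999 = 237.258 → 237.26 g/mol.

237.26 g/mol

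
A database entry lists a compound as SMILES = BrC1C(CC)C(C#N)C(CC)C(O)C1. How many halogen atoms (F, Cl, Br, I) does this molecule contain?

1

Halogen atoms appear at heavy-atom position 1 (1×Br).
Other groups present: 1 hydroxyl, 1 nitrile.
Halogen count: 1.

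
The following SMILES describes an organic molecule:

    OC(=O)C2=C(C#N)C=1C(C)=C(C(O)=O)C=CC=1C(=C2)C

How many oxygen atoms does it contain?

4

Scan the SMILES for O atoms (remember two-letter symbols like Cl and Br are single atoms).
Oxygen count: 4.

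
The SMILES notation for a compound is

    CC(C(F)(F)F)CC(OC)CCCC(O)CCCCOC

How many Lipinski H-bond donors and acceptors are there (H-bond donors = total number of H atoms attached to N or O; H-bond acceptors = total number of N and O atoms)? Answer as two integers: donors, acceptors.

Donors: find every N or O and count the H atoms it carries.
  atom 9 (O): bond orders sum to 2 → 0 H
  atom 15 (O): bond orders sum to 1 → 1 H
  atom 20 (O): bond orders sum to 2 → 0 H
Lipinski HBD = 1.
Acceptors: N atoms = 0, O atoms = 3 → HBA = 3.

1, 3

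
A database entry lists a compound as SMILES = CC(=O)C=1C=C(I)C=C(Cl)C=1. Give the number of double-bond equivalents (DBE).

5

Degree of unsaturation = (number of rings) + (number of π bonds).
Ring closures in the SMILES: 1.
π bonds: 4 double bonds (each 1 DoU) → 4 DoU from unsaturation.
Total DoU = 1 + 4 = 5.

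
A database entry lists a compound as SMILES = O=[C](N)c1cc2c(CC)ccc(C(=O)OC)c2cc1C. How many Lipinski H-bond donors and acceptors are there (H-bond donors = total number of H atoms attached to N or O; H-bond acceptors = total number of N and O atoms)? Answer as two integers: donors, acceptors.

2, 4

Donors: find every N or O and count the H atoms it carries.
  atom 1 (O): bond orders sum to 2 → 0 H
  atom 3 (N): bond orders sum to 1 → 2 H
  atom 14 (O): bond orders sum to 2 → 0 H
  atom 15 (O): bond orders sum to 2 → 0 H
Lipinski HBD = 2.
Acceptors: N atoms = 1, O atoms = 3 → HBA = 4.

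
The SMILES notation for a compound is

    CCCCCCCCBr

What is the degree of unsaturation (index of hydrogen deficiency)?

Molecular formula: C8H17Br.
DoU = (2C + 2 + N − H − X) / 2, where X is the halogen count and O/S are ignored.
    = (2·8 + 2 + 0 − 17 − 1) / 2 = 0 / 2 = 0.

0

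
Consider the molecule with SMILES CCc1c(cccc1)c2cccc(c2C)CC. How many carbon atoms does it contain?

Count every carbon token in the SMILES (each C, including those in ring-closure positions and inside branches).
Carbon count: 17.

17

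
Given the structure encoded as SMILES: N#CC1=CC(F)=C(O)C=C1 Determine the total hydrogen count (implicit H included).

4

Walk through each heavy atom and fill implicit hydrogens from standard valence (C 4, N 3, O 2, S 2, halogen 1):
  atom 1: N, bond orders sum to 3 (valence 3) → 0 H
  atom 2: C, bond orders sum to 4 (valence 4) → 0 H
  atom 3: C, bond orders sum to 4 (valence 4) → 0 H
  atom 4: C, bond orders sum to 3 (valence 4) → 1 H
  atom 5: C, bond orders sum to 4 (valence 4) → 0 H
  atom 6: F (halogen, monovalent) → 0 H
  atom 7: C, bond orders sum to 4 (valence 4) → 0 H
  atom 8: O, bond orders sum to 1 (valence 2) → 1 H
  atom 9: C, bond orders sum to 3 (valence 4) → 1 H
  atom 10: C, bond orders sum to 3 (valence 4) → 1 H
Total hydrogens: 4.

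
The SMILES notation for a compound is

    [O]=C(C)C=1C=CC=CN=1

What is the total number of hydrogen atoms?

Walk through each heavy atom and fill implicit hydrogens from standard valence (C 4, N 3, O 2, S 2, halogen 1):
  atom 1: O with explicit H count 0
  atom 2: C, bond orders sum to 4 (valence 4) → 0 H
  atom 3: C, bond orders sum to 1 (valence 4) → 3 H
  atom 4: C, bond orders sum to 4 (valence 4) → 0 H
  atom 5: C, bond orders sum to 3 (valence 4) → 1 H
  atom 6: C, bond orders sum to 3 (valence 4) → 1 H
  atom 7: C, bond orders sum to 3 (valence 4) → 1 H
  atom 8: C, bond orders sum to 3 (valence 4) → 1 H
  atom 9: N, bond orders sum to 3 (valence 3) → 0 H
Total hydrogens: 7.

7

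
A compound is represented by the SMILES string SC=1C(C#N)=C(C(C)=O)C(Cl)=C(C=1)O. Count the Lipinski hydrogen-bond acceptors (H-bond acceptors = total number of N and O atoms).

3

N atoms: 1; O atoms: 2.
Lipinski HBA = 1 + 2 = 3.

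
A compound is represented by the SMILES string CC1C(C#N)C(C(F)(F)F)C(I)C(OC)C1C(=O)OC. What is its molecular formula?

C12H15F3INO3

Walk through each heavy atom and fill implicit hydrogens from standard valence (C 4, N 3, O 2, S 2, halogen 1):
  atom 1: C, bond orders sum to 1 (valence 4) → 3 H
  atom 2: C, bond orders sum to 3 (valence 4) → 1 H
  atom 3: C, bond orders sum to 3 (valence 4) → 1 H
  atom 4: C, bond orders sum to 4 (valence 4) → 0 H
  atom 5: N, bond orders sum to 3 (valence 3) → 0 H
  atom 6: C, bond orders sum to 3 (valence 4) → 1 H
  atom 7: C, bond orders sum to 4 (valence 4) → 0 H
  atom 8: F (halogen, monovalent) → 0 H
  atom 9: F (halogen, monovalent) → 0 H
  atom 10: F (halogen, monovalent) → 0 H
  atom 11: C, bond orders sum to 3 (valence 4) → 1 H
  atom 12: I (halogen, monovalent) → 0 H
  atom 13: C, bond orders sum to 3 (valence 4) → 1 H
  atom 14: O, bond orders sum to 2 (valence 2) → 0 H
  atom 15: C, bond orders sum to 1 (valence 4) → 3 H
  atom 16: C, bond orders sum to 3 (valence 4) → 1 H
  atom 17: C, bond orders sum to 4 (valence 4) → 0 H
  atom 18: O, bond orders sum to 2 (valence 2) → 0 H
  atom 19: O, bond orders sum to 2 (valence 2) → 0 H
  atom 20: C, bond orders sum to 1 (valence 4) → 3 H
Totals → C:12, H:15, F:3, I:1, N:1, O:3.
In Hill order: C12H15F3INO3.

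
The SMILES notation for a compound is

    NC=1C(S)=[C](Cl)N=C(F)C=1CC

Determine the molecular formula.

Walk through each heavy atom and fill implicit hydrogens from standard valence (C 4, N 3, O 2, S 2, halogen 1):
  atom 1: N, bond orders sum to 1 (valence 3) → 2 H
  atom 2: C, bond orders sum to 4 (valence 4) → 0 H
  atom 3: C, bond orders sum to 4 (valence 4) → 0 H
  atom 4: S, bond orders sum to 1 (valence 2) → 1 H
  atom 5: C with explicit H count 0
  atom 6: Cl (halogen, monovalent) → 0 H
  atom 7: N, bond orders sum to 3 (valence 3) → 0 H
  atom 8: C, bond orders sum to 4 (valence 4) → 0 H
  atom 9: F (halogen, monovalent) → 0 H
  atom 10: C, bond orders sum to 4 (valence 4) → 0 H
  atom 11: C, bond orders sum to 2 (valence 4) → 2 H
  atom 12: C, bond orders sum to 1 (valence 4) → 3 H
Totals → C:7, H:8, Cl:1, F:1, N:2, S:1.

C7H8ClFN2S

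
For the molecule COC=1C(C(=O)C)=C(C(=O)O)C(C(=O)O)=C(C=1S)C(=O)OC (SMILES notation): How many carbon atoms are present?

13

Count every carbon token in the SMILES (each C, including those in ring-closure positions and inside branches).
Carbon count: 13.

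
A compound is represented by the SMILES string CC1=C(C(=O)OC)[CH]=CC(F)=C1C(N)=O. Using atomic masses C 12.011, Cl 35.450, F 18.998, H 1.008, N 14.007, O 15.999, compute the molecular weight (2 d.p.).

211.19 g/mol

First, the molecular formula is C10H10FNO3 (counting implicit H from valence).
  C: 10 × 12.011 = 120.110
  F: 1 × 18.998 = 18.998
  H: 10 × 1.008 = 10.080
  N: 1 × 14.007 = 14.007
  O: 3 × 15.999 = 47.997
Sum: 10×12.011 + 1×18.998 + 10×1.008 + 1×14.007 + 3×15.999 = 211.192 → 211.19 g/mol.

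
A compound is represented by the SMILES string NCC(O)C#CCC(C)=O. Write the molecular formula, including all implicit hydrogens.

Walk through each heavy atom and fill implicit hydrogens from standard valence (C 4, N 3, O 2, S 2, halogen 1):
  atom 1: N, bond orders sum to 1 (valence 3) → 2 H
  atom 2: C, bond orders sum to 2 (valence 4) → 2 H
  atom 3: C, bond orders sum to 3 (valence 4) → 1 H
  atom 4: O, bond orders sum to 1 (valence 2) → 1 H
  atom 5: C, bond orders sum to 4 (valence 4) → 0 H
  atom 6: C, bond orders sum to 4 (valence 4) → 0 H
  atom 7: C, bond orders sum to 2 (valence 4) → 2 H
  atom 8: C, bond orders sum to 4 (valence 4) → 0 H
  atom 9: C, bond orders sum to 1 (valence 4) → 3 H
  atom 10: O, bond orders sum to 2 (valence 2) → 0 H
Totals → C:7, H:11, N:1, O:2.

C7H11NO2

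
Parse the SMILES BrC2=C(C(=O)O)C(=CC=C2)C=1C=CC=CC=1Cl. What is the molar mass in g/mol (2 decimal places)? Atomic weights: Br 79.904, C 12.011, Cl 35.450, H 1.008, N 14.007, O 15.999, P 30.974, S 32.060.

311.56 g/mol

First, the molecular formula is C13H8BrClO2 (counting implicit H from valence).
  Br: 1 × 79.904 = 79.904
  C: 13 × 12.011 = 156.143
  Cl: 1 × 35.450 = 35.450
  H: 8 × 1.008 = 8.064
  O: 2 × 15.999 = 31.998
Sum: 1×79.904 + 13×12.011 + 1×35.450 + 8×1.008 + 2×15.999 = 311.559 → 311.56 g/mol.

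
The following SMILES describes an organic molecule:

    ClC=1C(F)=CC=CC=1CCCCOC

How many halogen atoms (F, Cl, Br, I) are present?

2

Halogen atoms appear at heavy-atom positions 1, 4 (1×Cl, 1×F).
Other groups present: 1 ether.
Halogen count: 2.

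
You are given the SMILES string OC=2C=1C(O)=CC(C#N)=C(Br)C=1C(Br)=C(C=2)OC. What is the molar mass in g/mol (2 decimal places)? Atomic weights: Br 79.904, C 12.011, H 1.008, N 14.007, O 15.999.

373.00 g/mol

First, the molecular formula is C12H7Br2NO3 (counting implicit H from valence).
  Br: 2 × 79.904 = 159.808
  C: 12 × 12.011 = 144.132
  H: 7 × 1.008 = 7.056
  N: 1 × 14.007 = 14.007
  O: 3 × 15.999 = 47.997
Sum: 2×79.904 + 12×12.011 + 7×1.008 + 1×14.007 + 3×15.999 = 373.000 → 373.00 g/mol.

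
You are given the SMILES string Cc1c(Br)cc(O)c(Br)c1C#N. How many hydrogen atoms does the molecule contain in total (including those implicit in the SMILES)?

Walk through each heavy atom and fill implicit hydrogens from standard valence (C 4, N 3, O 2, S 2, halogen 1); for lowercase aromatic atoms, an aromatic c carries 1 H when it has two neighbours and 0 H with three, and aromatic n carries 0 H:
  atom 1: C, bond orders sum to 1 (valence 4) → 3 H
  atom 2: aromatic c, 3 neighbours → 0 H
  atom 3: aromatic c, 3 neighbours → 0 H
  atom 4: Br (halogen, monovalent) → 0 H
  atom 5: aromatic c, 2 neighbours → 1 H
  atom 6: aromatic c, 3 neighbours → 0 H
  atom 7: O, bond orders sum to 1 (valence 2) → 1 H
  atom 8: aromatic c, 3 neighbours → 0 H
  atom 9: Br (halogen, monovalent) → 0 H
  atom 10: aromatic c, 3 neighbours → 0 H
  atom 11: C, bond orders sum to 4 (valence 4) → 0 H
  atom 12: N, bond orders sum to 3 (valence 3) → 0 H
Total hydrogens: 5.

5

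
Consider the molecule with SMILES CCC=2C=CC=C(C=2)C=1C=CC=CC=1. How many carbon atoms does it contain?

Count every carbon token in the SMILES (each C, including those in ring-closure positions and inside branches).
Carbon count: 14.

14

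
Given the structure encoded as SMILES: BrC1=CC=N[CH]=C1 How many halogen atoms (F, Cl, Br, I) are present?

1

Halogen atoms appear at heavy-atom position 1 (1×Br).
Halogen count: 1.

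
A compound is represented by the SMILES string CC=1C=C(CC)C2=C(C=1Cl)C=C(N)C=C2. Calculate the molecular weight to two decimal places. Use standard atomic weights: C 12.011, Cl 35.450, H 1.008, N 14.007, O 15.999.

First, the molecular formula is C13H14ClN (counting implicit H from valence).
  C: 13 × 12.011 = 156.143
  Cl: 1 × 35.450 = 35.450
  H: 14 × 1.008 = 14.112
  N: 1 × 14.007 = 14.007
Sum: 13×12.011 + 1×35.450 + 14×1.008 + 1×14.007 = 219.712 → 219.71 g/mol.

219.71 g/mol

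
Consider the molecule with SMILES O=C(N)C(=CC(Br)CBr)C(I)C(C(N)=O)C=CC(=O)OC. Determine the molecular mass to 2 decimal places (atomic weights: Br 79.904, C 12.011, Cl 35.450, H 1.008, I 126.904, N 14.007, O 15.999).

537.97 g/mol

First, the molecular formula is C12H15Br2IN2O4 (counting implicit H from valence).
  Br: 2 × 79.904 = 159.808
  C: 12 × 12.011 = 144.132
  H: 15 × 1.008 = 15.120
  I: 1 × 126.904 = 126.904
  N: 2 × 14.007 = 28.014
  O: 4 × 15.999 = 63.996
Sum: 2×79.904 + 12×12.011 + 15×1.008 + 1×126.904 + 2×14.007 + 4×15.999 = 537.974 → 537.97 g/mol.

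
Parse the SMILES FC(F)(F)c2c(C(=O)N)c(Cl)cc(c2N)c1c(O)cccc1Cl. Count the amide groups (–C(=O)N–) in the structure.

1

The amide motif appears at heavy-atom position 7 in the SMILES.
Other groups present: 1 hydroxyl, 1 primary amine.
Amide count: 1.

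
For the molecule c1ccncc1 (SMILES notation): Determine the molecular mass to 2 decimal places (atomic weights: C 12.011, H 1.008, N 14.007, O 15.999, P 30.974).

79.10 g/mol

First, the molecular formula is C5H5N (counting implicit H from valence).
  C: 5 × 12.011 = 60.055
  H: 5 × 1.008 = 5.040
  N: 1 × 14.007 = 14.007
Sum: 5×12.011 + 5×1.008 + 1×14.007 = 79.102 → 79.10 g/mol.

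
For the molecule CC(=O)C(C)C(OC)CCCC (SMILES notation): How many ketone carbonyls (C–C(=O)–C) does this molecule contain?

The ketone motif appears at heavy-atom position 2 in the SMILES.
Other groups present: 1 ether.
Ketone count: 1.

1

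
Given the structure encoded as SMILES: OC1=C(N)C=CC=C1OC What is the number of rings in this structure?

In SMILES, each pair of matching ring-closure digits denotes one ring-closing bond; the number of such bonds equals the number of independent rings.
Ring-closure bonds here: 1.

1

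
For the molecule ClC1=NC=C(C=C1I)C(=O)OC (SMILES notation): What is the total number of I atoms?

1

Scan the SMILES for I atoms (remember two-letter symbols like Cl and Br are single atoms).
Iodine count: 1.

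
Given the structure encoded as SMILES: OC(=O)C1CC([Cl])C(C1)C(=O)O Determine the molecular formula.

C7H9ClO4

Walk through each heavy atom and fill implicit hydrogens from standard valence (C 4, N 3, O 2, S 2, halogen 1):
  atom 1: O, bond orders sum to 1 (valence 2) → 1 H
  atom 2: C, bond orders sum to 4 (valence 4) → 0 H
  atom 3: O, bond orders sum to 2 (valence 2) → 0 H
  atom 4: C, bond orders sum to 3 (valence 4) → 1 H
  atom 5: C, bond orders sum to 2 (valence 4) → 2 H
  atom 6: C, bond orders sum to 3 (valence 4) → 1 H
  atom 7: Cl with explicit H count 0
  atom 8: C, bond orders sum to 3 (valence 4) → 1 H
  atom 9: C, bond orders sum to 2 (valence 4) → 2 H
  atom 10: C, bond orders sum to 4 (valence 4) → 0 H
  atom 11: O, bond orders sum to 2 (valence 2) → 0 H
  atom 12: O, bond orders sum to 1 (valence 2) → 1 H
Totals → C:7, H:9, Cl:1, O:4.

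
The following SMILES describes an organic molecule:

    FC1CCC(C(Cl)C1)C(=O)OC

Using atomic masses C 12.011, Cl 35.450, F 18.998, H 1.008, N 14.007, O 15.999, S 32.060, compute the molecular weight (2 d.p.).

194.63 g/mol

First, the molecular formula is C8H12ClFO2 (counting implicit H from valence).
  C: 8 × 12.011 = 96.088
  Cl: 1 × 35.450 = 35.450
  F: 1 × 18.998 = 18.998
  H: 12 × 1.008 = 12.096
  O: 2 × 15.999 = 31.998
Sum: 8×12.011 + 1×35.450 + 1×18.998 + 12×1.008 + 2×15.999 = 194.630 → 194.63 g/mol.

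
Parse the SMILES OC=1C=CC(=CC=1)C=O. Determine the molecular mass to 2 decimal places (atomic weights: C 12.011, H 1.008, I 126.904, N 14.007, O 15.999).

First, the molecular formula is C7H6O2 (counting implicit H from valence).
  C: 7 × 12.011 = 84.077
  H: 6 × 1.008 = 6.048
  O: 2 × 15.999 = 31.998
Sum: 7×12.011 + 6×1.008 + 2×15.999 = 122.123 → 122.12 g/mol.

122.12 g/mol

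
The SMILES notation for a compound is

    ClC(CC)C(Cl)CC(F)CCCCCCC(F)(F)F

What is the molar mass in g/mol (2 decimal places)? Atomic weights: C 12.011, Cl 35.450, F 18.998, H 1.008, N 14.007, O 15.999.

325.21 g/mol

First, the molecular formula is C13H22Cl2F4 (counting implicit H from valence).
  C: 13 × 12.011 = 156.143
  Cl: 2 × 35.450 = 70.900
  F: 4 × 18.998 = 75.992
  H: 22 × 1.008 = 22.176
Sum: 13×12.011 + 2×35.450 + 4×18.998 + 22×1.008 = 325.211 → 325.21 g/mol.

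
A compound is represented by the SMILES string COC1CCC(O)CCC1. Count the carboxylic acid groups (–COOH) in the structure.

Scan the SMILES for the carboxylic acid motif — none present.
Groups that are present: 1 ether, 1 hydroxyl.

0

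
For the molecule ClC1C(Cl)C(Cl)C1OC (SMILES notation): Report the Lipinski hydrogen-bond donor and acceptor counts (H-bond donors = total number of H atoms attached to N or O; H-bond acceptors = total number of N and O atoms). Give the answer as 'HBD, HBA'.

0, 1

Donors: find every N or O and count the H atoms it carries.
  atom 8 (O): bond orders sum to 2 → 0 H
Lipinski HBD = 0.
Acceptors: N atoms = 0, O atoms = 1 → HBA = 1.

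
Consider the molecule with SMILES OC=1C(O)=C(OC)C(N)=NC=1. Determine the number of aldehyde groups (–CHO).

0

Scan the SMILES for the aldehyde motif — none present.
Groups that are present: 1 ether, 2 hydroxyl, 1 primary amine.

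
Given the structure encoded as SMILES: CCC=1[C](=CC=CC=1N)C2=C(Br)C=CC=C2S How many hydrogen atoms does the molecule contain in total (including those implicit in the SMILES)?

Walk through each heavy atom and fill implicit hydrogens from standard valence (C 4, N 3, O 2, S 2, halogen 1):
  atom 1: C, bond orders sum to 1 (valence 4) → 3 H
  atom 2: C, bond orders sum to 2 (valence 4) → 2 H
  atom 3: C, bond orders sum to 4 (valence 4) → 0 H
  atom 4: C with explicit H count 0
  atom 5: C, bond orders sum to 3 (valence 4) → 1 H
  atom 6: C, bond orders sum to 3 (valence 4) → 1 H
  atom 7: C, bond orders sum to 3 (valence 4) → 1 H
  atom 8: C, bond orders sum to 4 (valence 4) → 0 H
  atom 9: N, bond orders sum to 1 (valence 3) → 2 H
  atom 10: C, bond orders sum to 4 (valence 4) → 0 H
  atom 11: C, bond orders sum to 4 (valence 4) → 0 H
  atom 12: Br (halogen, monovalent) → 0 H
  atom 13: C, bond orders sum to 3 (valence 4) → 1 H
  atom 14: C, bond orders sum to 3 (valence 4) → 1 H
  atom 15: C, bond orders sum to 3 (valence 4) → 1 H
  atom 16: C, bond orders sum to 4 (valence 4) → 0 H
  atom 17: S, bond orders sum to 1 (valence 2) → 1 H
Total hydrogens: 14.

14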